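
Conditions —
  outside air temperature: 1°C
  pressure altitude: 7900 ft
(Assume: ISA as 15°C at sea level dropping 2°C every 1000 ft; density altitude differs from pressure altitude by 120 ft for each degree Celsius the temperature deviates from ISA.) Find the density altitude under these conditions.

ISA temperature at 7900 ft = 15 − 2 × (7900/1000) = -0.8°C.
ISA deviation = 1 − (-0.8) = +1.8°C.
Density altitude = 7900 + 120 × (1.8) = 7900 + (+216) = 8116 ft.

8116 ft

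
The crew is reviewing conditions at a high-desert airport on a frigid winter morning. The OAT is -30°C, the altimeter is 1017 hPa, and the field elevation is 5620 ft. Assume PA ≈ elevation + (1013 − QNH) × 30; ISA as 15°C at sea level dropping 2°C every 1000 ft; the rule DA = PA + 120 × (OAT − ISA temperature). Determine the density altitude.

Pressure altitude = 5620 + (1013 − 1017) × 30 = 5620 + (-120) = 5500 ft.
ISA temperature at 5500 ft = 15 − 2 × (5500/1000) = 4°C.
ISA deviation = -30 − 4 = -34°C.
Density altitude = 5500 + 120 × (-34) = 1420 ft.

1420 ft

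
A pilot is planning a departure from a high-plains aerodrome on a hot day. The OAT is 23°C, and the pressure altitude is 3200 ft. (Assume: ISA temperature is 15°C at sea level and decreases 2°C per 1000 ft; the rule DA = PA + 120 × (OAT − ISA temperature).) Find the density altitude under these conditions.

4928 ft

ISA temperature at 3200 ft = 15 − 2 × (3200/1000) = 8.6°C.
ISA deviation = 23 − 8.6 = +14.4°C.
Density altitude = 3200 + 120 × (14.4) = 3200 + (+1728) = 4928 ft.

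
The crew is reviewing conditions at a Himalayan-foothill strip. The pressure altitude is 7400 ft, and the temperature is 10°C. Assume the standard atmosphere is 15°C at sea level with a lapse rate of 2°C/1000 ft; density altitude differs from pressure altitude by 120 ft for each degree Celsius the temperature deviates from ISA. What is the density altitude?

ISA temperature at 7400 ft = 15 − 2 × (7400/1000) = 0.2°C.
ISA deviation = 10 − 0.2 = +9.8°C.
Density altitude = 7400 + 120 × (9.8) = 7400 + (+1176) = 8576 ft.

8576 ft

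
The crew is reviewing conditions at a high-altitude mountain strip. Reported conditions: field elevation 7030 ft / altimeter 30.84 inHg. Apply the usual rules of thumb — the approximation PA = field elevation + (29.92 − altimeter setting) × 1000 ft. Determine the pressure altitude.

Pressure correction = (29.92 − 30.84) × 1000 = -920 ft.
Pressure altitude = 7030 + (-920) = 6110 ft.

6110 ft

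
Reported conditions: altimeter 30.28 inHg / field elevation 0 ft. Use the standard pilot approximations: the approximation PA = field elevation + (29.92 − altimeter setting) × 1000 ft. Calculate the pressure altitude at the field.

-360 ft

Pressure correction = (29.92 − 30.28) × 1000 = -360 ft.
Pressure altitude = 0 + (-360) = -360 ft.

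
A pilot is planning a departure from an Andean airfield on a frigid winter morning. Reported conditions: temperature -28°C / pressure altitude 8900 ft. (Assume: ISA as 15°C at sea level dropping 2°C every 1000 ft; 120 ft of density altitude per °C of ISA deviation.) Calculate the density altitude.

ISA temperature at 8900 ft = 15 − 2 × (8900/1000) = -2.8°C.
ISA deviation = -28 − (-2.8) = -25.2°C.
Density altitude = 8900 + 120 × (-25.2) = 8900 + (-3024) = 5876 ft.

5876 ft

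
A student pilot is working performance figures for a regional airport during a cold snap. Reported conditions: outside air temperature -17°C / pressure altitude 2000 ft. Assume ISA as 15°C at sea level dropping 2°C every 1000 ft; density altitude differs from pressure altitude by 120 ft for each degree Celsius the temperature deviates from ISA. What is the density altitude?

-1360 ft

ISA temperature at 2000 ft = 15 − 2 × (2000/1000) = 11°C.
ISA deviation = -17 − 11 = -28°C.
Density altitude = 2000 + 120 × (-28) = 2000 + (-3360) = -1360 ft.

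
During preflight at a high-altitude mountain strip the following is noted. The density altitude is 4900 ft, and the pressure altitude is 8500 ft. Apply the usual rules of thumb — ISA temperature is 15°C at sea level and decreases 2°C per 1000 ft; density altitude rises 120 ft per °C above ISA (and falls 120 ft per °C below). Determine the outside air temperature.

Density altitude − pressure altitude = 4900 − 8500 = -3600 ft.
At 120 ft/°C that is an ISA deviation of -3600/120 = -30°C.
ISA temperature at 8500 ft = 15 − 2 × (8500/1000) = -2°C.
OAT = ISA + deviation = -2 + (-30) = -32°C.

-32°C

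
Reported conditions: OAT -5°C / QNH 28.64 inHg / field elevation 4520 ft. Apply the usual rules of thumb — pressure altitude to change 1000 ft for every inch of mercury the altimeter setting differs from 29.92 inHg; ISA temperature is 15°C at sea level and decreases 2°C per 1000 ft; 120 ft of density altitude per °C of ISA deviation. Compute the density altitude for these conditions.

Pressure altitude = 4520 + (29.92 − 28.64) × 1000 = 4520 + (+1280) = 5800 ft.
ISA temperature at 5800 ft = 15 − 2 × (5800/1000) = 3.4°C.
ISA deviation = -5 − 3.4 = -8.4°C.
Density altitude = 5800 + 120 × (-8.4) = 4792 ft.

4792 ft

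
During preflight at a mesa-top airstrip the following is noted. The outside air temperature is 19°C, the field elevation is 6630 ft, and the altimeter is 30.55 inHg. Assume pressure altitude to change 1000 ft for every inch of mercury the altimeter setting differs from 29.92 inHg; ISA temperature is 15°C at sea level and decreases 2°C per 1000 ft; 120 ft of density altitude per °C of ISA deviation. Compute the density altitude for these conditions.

Pressure altitude = 6630 + (29.92 − 30.55) × 1000 = 6630 + (-630) = 6000 ft.
ISA temperature at 6000 ft = 15 − 2 × (6000/1000) = 3°C.
ISA deviation = 19 − 3 = +16°C.
Density altitude = 6000 + 120 × (16) = 7920 ft.

7920 ft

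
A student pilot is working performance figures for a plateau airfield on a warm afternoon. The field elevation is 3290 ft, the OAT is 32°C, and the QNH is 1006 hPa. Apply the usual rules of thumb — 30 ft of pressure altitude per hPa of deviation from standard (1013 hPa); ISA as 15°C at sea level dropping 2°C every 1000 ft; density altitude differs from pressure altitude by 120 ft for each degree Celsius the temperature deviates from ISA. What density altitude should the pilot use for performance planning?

6380 ft

Pressure altitude = 3290 + (1013 − 1006) × 30 = 3290 + (+210) = 3500 ft.
ISA temperature at 3500 ft = 15 − 2 × (3500/1000) = 8°C.
ISA deviation = 32 − 8 = +24°C.
Density altitude = 3500 + 120 × (24) = 6380 ft.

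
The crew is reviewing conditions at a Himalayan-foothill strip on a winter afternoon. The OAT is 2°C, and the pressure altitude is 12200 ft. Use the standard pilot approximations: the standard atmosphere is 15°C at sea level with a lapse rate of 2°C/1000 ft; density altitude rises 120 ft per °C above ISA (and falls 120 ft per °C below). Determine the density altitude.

13568 ft

ISA temperature at 12200 ft = 15 − 2 × (12200/1000) = -9.4°C.
ISA deviation = 2 − (-9.4) = +11.4°C.
Density altitude = 12200 + 120 × (11.4) = 12200 + (+1368) = 13568 ft.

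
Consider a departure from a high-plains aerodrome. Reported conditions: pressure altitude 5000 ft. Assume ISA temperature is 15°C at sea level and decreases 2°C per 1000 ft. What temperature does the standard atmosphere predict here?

5°C

ISA temperature = 15 − 2 × (5000/1000) = 15 − 10 = 5°C.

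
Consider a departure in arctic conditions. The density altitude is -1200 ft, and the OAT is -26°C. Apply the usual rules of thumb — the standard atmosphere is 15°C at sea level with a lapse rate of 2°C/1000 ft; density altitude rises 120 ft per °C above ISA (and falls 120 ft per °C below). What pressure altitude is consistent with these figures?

3000 ft

DA = PA + 120 × (OAT − (15 − 2·PA/1000)) = PA + 120·OAT − 1800 + 0.24·PA = 1.24·PA + 120·OAT − 1800.
So 1.24·PA = -1200 − 120 × (-26) + 1800 = 3720.
PA = 3720 / 1.24 = 3000 ft.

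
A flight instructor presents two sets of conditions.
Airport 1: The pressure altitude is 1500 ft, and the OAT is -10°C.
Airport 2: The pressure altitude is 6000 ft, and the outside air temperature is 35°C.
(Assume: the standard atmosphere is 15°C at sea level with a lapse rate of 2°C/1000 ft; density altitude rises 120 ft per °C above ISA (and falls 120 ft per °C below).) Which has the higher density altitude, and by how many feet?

Airport 1: ISA temp = 12°C, deviation -22°C, DA = 1500 + 120 × (-22) = -1140 ft.
Airport 2: ISA temp = 3°C, deviation +32°C, DA = 6000 + 120 × 32 = 9840 ft.
Airport 2 is higher by 9840 − (-1140) = 10980 ft.

Airport 2 by 10980 ft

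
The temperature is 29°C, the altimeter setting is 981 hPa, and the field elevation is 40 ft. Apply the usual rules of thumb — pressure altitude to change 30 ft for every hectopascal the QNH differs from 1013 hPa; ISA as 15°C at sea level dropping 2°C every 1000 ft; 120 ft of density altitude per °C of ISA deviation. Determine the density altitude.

2920 ft

Pressure altitude = 40 + (1013 − 981) × 30 = 40 + (+960) = 1000 ft.
ISA temperature at 1000 ft = 15 − 2 × (1000/1000) = 13°C.
ISA deviation = 29 − 13 = +16°C.
Density altitude = 1000 + 120 × (16) = 2920 ft.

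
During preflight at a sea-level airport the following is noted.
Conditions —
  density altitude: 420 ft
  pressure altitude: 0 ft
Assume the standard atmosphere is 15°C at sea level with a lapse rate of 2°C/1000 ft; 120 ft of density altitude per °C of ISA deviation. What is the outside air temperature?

18.5°C

Density altitude − pressure altitude = 420 − 0 = +420 ft.
At 120 ft/°C that is an ISA deviation of 420/120 = +3.5°C.
ISA temperature at 0 ft = 15 − 2 × (0/1000) = 15°C.
OAT = ISA + deviation = 15 + (+3.5) = 18.5°C.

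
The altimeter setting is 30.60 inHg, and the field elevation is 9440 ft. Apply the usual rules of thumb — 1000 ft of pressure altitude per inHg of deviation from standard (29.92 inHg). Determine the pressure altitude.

8760 ft

Pressure correction = (29.92 − 30.60) × 1000 = -680 ft.
Pressure altitude = 9440 + (-680) = 8760 ft.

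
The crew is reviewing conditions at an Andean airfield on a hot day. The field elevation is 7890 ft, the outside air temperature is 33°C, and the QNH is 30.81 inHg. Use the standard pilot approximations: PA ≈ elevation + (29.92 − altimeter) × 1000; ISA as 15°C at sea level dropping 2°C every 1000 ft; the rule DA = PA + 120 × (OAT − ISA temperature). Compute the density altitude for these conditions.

Pressure altitude = 7890 + (29.92 − 30.81) × 1000 = 7890 + (-890) = 7000 ft.
ISA temperature at 7000 ft = 15 − 2 × (7000/1000) = 1°C.
ISA deviation = 33 − 1 = +32°C.
Density altitude = 7000 + 120 × (32) = 10840 ft.

10840 ft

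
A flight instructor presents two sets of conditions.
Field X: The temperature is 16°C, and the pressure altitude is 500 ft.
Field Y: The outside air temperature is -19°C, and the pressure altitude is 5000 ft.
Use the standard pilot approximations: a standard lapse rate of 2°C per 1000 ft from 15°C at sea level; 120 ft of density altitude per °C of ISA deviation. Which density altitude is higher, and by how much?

Field Y by 1380 ft

Field X: ISA temp = 14°C, deviation +2°C, DA = 500 + 120 × 2 = 740 ft.
Field Y: ISA temp = 5°C, deviation -24°C, DA = 5000 + 120 × (-24) = 2120 ft.
Field Y is higher by 2120 − 740 = 1380 ft.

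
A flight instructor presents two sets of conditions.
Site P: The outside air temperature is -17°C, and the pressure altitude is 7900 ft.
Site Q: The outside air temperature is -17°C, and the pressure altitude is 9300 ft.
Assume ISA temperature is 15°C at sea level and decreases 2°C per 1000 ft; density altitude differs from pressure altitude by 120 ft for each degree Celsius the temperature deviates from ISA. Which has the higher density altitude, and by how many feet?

Site P: ISA temp = -0.8°C, deviation -16.2°C, DA = 7900 + 120 × (-16.2) = 5956 ft.
Site Q: ISA temp = -3.6°C, deviation -13.4°C, DA = 9300 + 120 × (-13.4) = 7692 ft.
Site Q is higher by 7692 − 5956 = 1736 ft.

Site Q by 1736 ft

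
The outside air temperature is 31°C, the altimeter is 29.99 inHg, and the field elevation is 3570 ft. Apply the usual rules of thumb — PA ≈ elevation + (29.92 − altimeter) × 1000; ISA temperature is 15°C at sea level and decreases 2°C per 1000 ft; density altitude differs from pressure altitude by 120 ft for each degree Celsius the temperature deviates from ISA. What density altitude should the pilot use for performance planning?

Pressure altitude = 3570 + (29.92 − 29.99) × 1000 = 3570 + (-70) = 3500 ft.
ISA temperature at 3500 ft = 15 − 2 × (3500/1000) = 8°C.
ISA deviation = 31 − 8 = +23°C.
Density altitude = 3500 + 120 × (23) = 6260 ft.

6260 ft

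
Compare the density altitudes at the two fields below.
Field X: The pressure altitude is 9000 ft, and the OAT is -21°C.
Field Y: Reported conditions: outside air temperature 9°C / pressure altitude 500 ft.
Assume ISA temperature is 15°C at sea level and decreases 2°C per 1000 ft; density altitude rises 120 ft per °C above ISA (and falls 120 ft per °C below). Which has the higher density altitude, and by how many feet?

Field X: ISA temp = -3°C, deviation -18°C, DA = 9000 + 120 × (-18) = 6840 ft.
Field Y: ISA temp = 14°C, deviation -5°C, DA = 500 + 120 × (-5) = -100 ft.
Field X is higher by 6840 − (-100) = 6940 ft.

Field X by 6940 ft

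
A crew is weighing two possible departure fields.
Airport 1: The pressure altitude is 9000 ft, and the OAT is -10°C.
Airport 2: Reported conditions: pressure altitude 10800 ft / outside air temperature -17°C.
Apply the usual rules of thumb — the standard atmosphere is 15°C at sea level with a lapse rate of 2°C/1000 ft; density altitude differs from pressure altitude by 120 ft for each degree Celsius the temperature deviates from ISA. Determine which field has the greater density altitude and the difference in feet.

Airport 2 by 1392 ft

Airport 1: ISA temp = -3°C, deviation -7°C, DA = 9000 + 120 × (-7) = 8160 ft.
Airport 2: ISA temp = -6.6°C, deviation -10.4°C, DA = 10800 + 120 × (-10.4) = 9552 ft.
Airport 2 is higher by 9552 − 8160 = 1392 ft.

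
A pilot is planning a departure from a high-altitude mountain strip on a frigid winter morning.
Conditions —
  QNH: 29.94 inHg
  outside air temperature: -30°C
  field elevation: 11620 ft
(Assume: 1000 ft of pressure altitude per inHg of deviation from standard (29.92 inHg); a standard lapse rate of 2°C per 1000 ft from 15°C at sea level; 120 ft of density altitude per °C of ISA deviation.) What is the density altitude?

8984 ft

Pressure altitude = 11620 + (29.92 − 29.94) × 1000 = 11620 + (-20) = 11600 ft.
ISA temperature at 11600 ft = 15 − 2 × (11600/1000) = -8.2°C.
ISA deviation = -30 − (-8.2) = -21.8°C.
Density altitude = 11600 + 120 × (-21.8) = 8984 ft.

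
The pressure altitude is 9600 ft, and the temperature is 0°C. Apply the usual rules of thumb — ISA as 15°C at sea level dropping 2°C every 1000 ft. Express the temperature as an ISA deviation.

ISA+4.2°C

ISA temperature at 9600 ft = 15 − 2 × (9600/1000) = -4.2°C.
Deviation = OAT − ISA = 0 − (-4.2) = +4.2°C.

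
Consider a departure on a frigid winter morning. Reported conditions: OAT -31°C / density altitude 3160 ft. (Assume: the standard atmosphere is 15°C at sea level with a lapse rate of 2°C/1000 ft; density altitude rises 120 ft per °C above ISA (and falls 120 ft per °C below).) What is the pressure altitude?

7000 ft

DA = PA + 120 × (OAT − (15 − 2·PA/1000)) = PA + 120·OAT − 1800 + 0.24·PA = 1.24·PA + 120·OAT − 1800.
So 1.24·PA = 3160 − 120 × (-31) + 1800 = 8680.
PA = 8680 / 1.24 = 7000 ft.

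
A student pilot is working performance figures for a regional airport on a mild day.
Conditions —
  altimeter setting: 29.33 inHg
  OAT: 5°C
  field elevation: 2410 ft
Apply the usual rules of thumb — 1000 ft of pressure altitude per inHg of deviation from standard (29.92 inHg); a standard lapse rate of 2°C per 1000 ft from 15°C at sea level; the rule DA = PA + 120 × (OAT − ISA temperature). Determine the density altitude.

2520 ft

Pressure altitude = 2410 + (29.92 − 29.33) × 1000 = 2410 + (+590) = 3000 ft.
ISA temperature at 3000 ft = 15 − 2 × (3000/1000) = 9°C.
ISA deviation = 5 − 9 = -4°C.
Density altitude = 3000 + 120 × (-4) = 2520 ft.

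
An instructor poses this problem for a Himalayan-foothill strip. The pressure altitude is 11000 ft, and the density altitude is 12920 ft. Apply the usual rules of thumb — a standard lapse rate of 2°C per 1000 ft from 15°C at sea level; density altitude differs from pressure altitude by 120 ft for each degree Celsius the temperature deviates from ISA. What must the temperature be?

9°C

Density altitude − pressure altitude = 12920 − 11000 = +1920 ft.
At 120 ft/°C that is an ISA deviation of 1920/120 = +16°C.
ISA temperature at 11000 ft = 15 − 2 × (11000/1000) = -7°C.
OAT = ISA + deviation = -7 + (+16) = 9°C.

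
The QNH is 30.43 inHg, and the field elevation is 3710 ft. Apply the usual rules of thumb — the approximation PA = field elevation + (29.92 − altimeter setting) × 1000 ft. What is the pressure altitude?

3200 ft

Pressure correction = (29.92 − 30.43) × 1000 = -510 ft.
Pressure altitude = 3710 + (-510) = 3200 ft.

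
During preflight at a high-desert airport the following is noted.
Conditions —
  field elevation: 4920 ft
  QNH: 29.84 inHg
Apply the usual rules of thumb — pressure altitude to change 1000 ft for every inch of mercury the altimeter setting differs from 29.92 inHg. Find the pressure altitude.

5000 ft

Pressure correction = (29.92 − 29.84) × 1000 = +80 ft.
Pressure altitude = 4920 + (+80) = 5000 ft.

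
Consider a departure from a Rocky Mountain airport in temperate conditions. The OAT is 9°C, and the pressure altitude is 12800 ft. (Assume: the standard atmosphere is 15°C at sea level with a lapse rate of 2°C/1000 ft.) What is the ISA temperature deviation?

ISA+19.6°C

ISA temperature at 12800 ft = 15 − 2 × (12800/1000) = -10.6°C.
Deviation = OAT − ISA = 9 − (-10.6) = +19.6°C.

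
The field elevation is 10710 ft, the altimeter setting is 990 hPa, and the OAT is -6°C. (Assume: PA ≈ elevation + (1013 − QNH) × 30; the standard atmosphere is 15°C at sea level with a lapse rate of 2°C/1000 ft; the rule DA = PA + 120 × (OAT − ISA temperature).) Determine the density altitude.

11616 ft

Pressure altitude = 10710 + (1013 − 990) × 30 = 10710 + (+690) = 11400 ft.
ISA temperature at 11400 ft = 15 − 2 × (11400/1000) = -7.8°C.
ISA deviation = -6 − (-7.8) = +1.8°C.
Density altitude = 11400 + 120 × (1.8) = 11616 ft.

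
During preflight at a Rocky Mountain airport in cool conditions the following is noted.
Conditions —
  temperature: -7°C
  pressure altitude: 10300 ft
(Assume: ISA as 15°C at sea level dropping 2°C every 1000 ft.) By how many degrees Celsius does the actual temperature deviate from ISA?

ISA-1.4°C

ISA temperature at 10300 ft = 15 − 2 × (10300/1000) = -5.6°C.
Deviation = OAT − ISA = -7 − (-5.6) = -1.4°C.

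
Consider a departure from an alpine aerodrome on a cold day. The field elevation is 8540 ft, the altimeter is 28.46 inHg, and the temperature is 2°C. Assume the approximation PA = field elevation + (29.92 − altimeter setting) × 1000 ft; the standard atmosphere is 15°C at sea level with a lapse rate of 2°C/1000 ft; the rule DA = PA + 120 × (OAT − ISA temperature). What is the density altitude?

Pressure altitude = 8540 + (29.92 − 28.46) × 1000 = 8540 + (+1460) = 10000 ft.
ISA temperature at 10000 ft = 15 − 2 × (10000/1000) = -5°C.
ISA deviation = 2 − (-5) = +7°C.
Density altitude = 10000 + 120 × (7) = 10840 ft.

10840 ft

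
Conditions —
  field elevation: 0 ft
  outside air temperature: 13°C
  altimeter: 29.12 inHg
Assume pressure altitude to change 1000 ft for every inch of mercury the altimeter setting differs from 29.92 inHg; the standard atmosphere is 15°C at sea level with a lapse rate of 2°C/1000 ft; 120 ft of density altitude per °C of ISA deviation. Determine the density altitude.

752 ft

Pressure altitude = 0 + (29.92 − 29.12) × 1000 = 0 + (+800) = 800 ft.
ISA temperature at 800 ft = 15 − 2 × (800/1000) = 13.4°C.
ISA deviation = 13 − 13.4 = -0.4°C.
Density altitude = 800 + 120 × (-0.4) = 752 ft.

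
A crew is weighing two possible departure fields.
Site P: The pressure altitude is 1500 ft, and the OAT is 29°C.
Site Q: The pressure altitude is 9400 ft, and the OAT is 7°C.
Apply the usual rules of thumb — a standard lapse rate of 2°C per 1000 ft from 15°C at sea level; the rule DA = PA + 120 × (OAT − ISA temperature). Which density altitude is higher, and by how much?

Site Q by 7156 ft

Site P: ISA temp = 12°C, deviation +17°C, DA = 1500 + 120 × 17 = 3540 ft.
Site Q: ISA temp = -3.8°C, deviation +10.8°C, DA = 9400 + 120 × 10.8 = 10696 ft.
Site Q is higher by 10696 − 3540 = 7156 ft.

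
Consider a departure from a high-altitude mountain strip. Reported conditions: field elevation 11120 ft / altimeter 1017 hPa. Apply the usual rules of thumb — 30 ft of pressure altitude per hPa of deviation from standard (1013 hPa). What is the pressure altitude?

11000 ft

Pressure correction = (1013 − 1017) × 30 = -120 ft.
Pressure altitude = 11120 + (-120) = 11000 ft.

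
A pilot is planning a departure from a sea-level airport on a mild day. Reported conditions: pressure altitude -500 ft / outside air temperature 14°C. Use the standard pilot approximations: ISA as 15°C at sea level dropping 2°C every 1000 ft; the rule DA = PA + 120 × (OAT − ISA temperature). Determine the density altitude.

-740 ft

ISA temperature at -500 ft = 15 − 2 × (-500/1000) = 16°C.
ISA deviation = 14 − 16 = -2°C.
Density altitude = -500 + 120 × (-2) = -500 + (-240) = -740 ft.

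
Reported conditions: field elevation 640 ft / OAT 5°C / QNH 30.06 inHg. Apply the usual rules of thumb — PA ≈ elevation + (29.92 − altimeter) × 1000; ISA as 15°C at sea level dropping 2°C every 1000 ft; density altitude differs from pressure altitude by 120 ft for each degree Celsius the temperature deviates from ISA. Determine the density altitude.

Pressure altitude = 640 + (29.92 − 30.06) × 1000 = 640 + (-140) = 500 ft.
ISA temperature at 500 ft = 15 − 2 × (500/1000) = 14°C.
ISA deviation = 5 − 14 = -9°C.
Density altitude = 500 + 120 × (-9) = -580 ft.

-580 ft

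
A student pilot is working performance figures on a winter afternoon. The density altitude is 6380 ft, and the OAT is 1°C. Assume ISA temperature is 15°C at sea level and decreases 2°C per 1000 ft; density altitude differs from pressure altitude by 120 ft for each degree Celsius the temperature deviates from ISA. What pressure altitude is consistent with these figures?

6500 ft

DA = PA + 120 × (OAT − (15 − 2·PA/1000)) = PA + 120·OAT − 1800 + 0.24·PA = 1.24·PA + 120·OAT − 1800.
So 1.24·PA = 6380 − 120 × 1 + 1800 = 8060.
PA = 8060 / 1.24 = 6500 ft.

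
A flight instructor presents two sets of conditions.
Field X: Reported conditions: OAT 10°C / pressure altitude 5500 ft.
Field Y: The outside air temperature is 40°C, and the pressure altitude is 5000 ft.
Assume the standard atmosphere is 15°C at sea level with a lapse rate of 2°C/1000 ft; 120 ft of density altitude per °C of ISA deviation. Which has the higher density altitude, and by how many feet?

Field X: ISA temp = 4°C, deviation +6°C, DA = 5500 + 120 × 6 = 6220 ft.
Field Y: ISA temp = 5°C, deviation +35°C, DA = 5000 + 120 × 35 = 9200 ft.
Field Y is higher by 9200 − 6220 = 2980 ft.

Field Y by 2980 ft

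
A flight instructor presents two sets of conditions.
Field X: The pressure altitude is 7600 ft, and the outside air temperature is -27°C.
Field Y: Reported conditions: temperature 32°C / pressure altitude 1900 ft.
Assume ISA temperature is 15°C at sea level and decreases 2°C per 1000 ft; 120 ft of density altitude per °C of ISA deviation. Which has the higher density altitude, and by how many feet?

Field Y by 12 ft

Field X: ISA temp = -0.2°C, deviation -26.8°C, DA = 7600 + 120 × (-26.8) = 4384 ft.
Field Y: ISA temp = 11.2°C, deviation +20.8°C, DA = 1900 + 120 × 20.8 = 4396 ft.
Field Y is higher by 4396 − 4384 = 12 ft.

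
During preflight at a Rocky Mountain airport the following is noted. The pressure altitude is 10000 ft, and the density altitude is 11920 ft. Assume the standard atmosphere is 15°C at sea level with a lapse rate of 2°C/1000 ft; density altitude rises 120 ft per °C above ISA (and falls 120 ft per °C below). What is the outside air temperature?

Density altitude − pressure altitude = 11920 − 10000 = +1920 ft.
At 120 ft/°C that is an ISA deviation of 1920/120 = +16°C.
ISA temperature at 10000 ft = 15 − 2 × (10000/1000) = -5°C.
OAT = ISA + deviation = -5 + (+16) = 11°C.

11°C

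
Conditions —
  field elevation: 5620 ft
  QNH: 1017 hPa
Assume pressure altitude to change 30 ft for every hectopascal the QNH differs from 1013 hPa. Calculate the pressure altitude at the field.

Pressure correction = (1013 − 1017) × 30 = -120 ft.
Pressure altitude = 5620 + (-120) = 5500 ft.

5500 ft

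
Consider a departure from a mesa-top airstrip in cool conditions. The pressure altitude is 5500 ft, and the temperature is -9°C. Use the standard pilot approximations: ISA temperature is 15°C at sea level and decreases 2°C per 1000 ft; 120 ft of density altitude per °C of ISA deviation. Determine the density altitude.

3940 ft

ISA temperature at 5500 ft = 15 − 2 × (5500/1000) = 4°C.
ISA deviation = -9 − 4 = -13°C.
Density altitude = 5500 + 120 × (-13) = 5500 + (-1560) = 3940 ft.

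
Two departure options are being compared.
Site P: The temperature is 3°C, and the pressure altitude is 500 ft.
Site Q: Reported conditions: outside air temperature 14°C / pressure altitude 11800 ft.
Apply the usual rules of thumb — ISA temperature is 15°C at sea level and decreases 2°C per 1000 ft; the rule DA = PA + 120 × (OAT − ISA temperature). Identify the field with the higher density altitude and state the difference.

Site Q by 15332 ft

Site P: ISA temp = 14°C, deviation -11°C, DA = 500 + 120 × (-11) = -820 ft.
Site Q: ISA temp = -8.6°C, deviation +22.6°C, DA = 11800 + 120 × 22.6 = 14512 ft.
Site Q is higher by 14512 − (-820) = 15332 ft.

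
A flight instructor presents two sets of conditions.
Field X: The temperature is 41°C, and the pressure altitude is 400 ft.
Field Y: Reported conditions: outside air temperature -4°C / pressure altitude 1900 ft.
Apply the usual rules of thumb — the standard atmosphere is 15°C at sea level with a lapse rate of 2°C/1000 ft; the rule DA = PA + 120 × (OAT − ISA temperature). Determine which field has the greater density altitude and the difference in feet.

Field X: ISA temp = 14.2°C, deviation +26.8°C, DA = 400 + 120 × 26.8 = 3616 ft.
Field Y: ISA temp = 11.2°C, deviation -15.2°C, DA = 1900 + 120 × (-15.2) = 76 ft.
Field X is higher by 3616 − 76 = 3540 ft.

Field X by 3540 ft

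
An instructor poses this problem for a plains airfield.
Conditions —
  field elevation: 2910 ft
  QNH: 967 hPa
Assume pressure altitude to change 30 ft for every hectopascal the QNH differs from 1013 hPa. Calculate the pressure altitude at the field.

Pressure correction = (1013 − 967) × 30 = +1380 ft.
Pressure altitude = 2910 + (+1380) = 4290 ft.

4290 ft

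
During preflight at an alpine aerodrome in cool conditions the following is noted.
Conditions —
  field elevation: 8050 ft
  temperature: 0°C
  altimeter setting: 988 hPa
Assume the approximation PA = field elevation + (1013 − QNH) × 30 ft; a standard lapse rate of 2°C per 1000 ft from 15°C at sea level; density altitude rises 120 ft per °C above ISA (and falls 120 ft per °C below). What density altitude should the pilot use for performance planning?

Pressure altitude = 8050 + (1013 − 988) × 30 = 8050 + (+750) = 8800 ft.
ISA temperature at 8800 ft = 15 − 2 × (8800/1000) = -2.6°C.
ISA deviation = 0 − (-2.6) = +2.6°C.
Density altitude = 8800 + 120 × (2.6) = 9112 ft.

9112 ft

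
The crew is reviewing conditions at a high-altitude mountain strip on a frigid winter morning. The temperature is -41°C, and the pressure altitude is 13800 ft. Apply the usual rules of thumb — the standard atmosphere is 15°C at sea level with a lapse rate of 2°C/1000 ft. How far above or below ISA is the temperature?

ISA-28.4°C

ISA temperature at 13800 ft = 15 − 2 × (13800/1000) = -12.6°C.
Deviation = OAT − ISA = -41 − (-12.6) = -28.4°C.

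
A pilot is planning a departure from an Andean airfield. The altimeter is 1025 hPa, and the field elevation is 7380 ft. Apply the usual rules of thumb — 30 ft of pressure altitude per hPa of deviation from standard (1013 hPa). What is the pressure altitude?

Pressure correction = (1013 − 1025) × 30 = -360 ft.
Pressure altitude = 7380 + (-360) = 7020 ft.

7020 ft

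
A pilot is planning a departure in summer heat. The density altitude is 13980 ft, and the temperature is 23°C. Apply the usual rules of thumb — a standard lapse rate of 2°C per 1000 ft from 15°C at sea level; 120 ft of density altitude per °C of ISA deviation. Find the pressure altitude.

DA = PA + 120 × (OAT − (15 − 2·PA/1000)) = PA + 120·OAT − 1800 + 0.24·PA = 1.24·PA + 120·OAT − 1800.
So 1.24·PA = 13980 − 120 × 23 + 1800 = 13020.
PA = 13020 / 1.24 = 10500 ft.

10500 ft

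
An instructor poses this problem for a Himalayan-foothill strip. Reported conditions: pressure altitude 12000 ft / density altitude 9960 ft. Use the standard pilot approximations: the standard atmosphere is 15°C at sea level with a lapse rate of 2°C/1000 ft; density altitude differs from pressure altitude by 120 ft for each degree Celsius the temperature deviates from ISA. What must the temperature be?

Density altitude − pressure altitude = 9960 − 12000 = -2040 ft.
At 120 ft/°C that is an ISA deviation of -2040/120 = -17°C.
ISA temperature at 12000 ft = 15 − 2 × (12000/1000) = -9°C.
OAT = ISA + deviation = -9 + (-17) = -26°C.

-26°C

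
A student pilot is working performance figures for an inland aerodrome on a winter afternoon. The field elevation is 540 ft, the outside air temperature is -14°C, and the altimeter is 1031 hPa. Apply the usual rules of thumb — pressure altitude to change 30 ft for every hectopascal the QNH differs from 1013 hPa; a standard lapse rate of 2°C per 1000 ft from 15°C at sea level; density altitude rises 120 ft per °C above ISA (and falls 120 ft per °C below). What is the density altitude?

-3480 ft

Pressure altitude = 540 + (1013 − 1031) × 30 = 540 + (-540) = 0 ft.
ISA temperature at 0 ft = 15 − 2 × (0/1000) = 15°C.
ISA deviation = -14 − 15 = -29°C.
Density altitude = 0 + 120 × (-29) = -3480 ft.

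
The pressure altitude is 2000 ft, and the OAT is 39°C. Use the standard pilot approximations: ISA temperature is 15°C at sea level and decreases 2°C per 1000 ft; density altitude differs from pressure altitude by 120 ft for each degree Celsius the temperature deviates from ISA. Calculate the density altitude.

5360 ft

ISA temperature at 2000 ft = 15 − 2 × (2000/1000) = 11°C.
ISA deviation = 39 − 11 = +28°C.
Density altitude = 2000 + 120 × (28) = 2000 + (+3360) = 5360 ft.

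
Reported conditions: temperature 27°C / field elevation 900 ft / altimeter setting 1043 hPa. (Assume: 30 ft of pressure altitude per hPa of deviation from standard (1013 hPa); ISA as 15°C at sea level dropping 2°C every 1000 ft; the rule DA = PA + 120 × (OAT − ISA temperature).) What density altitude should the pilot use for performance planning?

Pressure altitude = 900 + (1013 − 1043) × 30 = 900 + (-900) = 0 ft.
ISA temperature at 0 ft = 15 − 2 × (0/1000) = 15°C.
ISA deviation = 27 − 15 = +12°C.
Density altitude = 0 + 120 × (12) = 1440 ft.

1440 ft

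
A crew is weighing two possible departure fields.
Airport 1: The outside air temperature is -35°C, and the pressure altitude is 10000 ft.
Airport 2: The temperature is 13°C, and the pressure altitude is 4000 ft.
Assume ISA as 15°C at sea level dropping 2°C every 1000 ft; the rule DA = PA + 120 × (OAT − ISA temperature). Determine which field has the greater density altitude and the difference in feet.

Airport 1: ISA temp = -5°C, deviation -30°C, DA = 10000 + 120 × (-30) = 6400 ft.
Airport 2: ISA temp = 7°C, deviation +6°C, DA = 4000 + 120 × 6 = 4720 ft.
Airport 1 is higher by 6400 − 4720 = 1680 ft.

Airport 1 by 1680 ft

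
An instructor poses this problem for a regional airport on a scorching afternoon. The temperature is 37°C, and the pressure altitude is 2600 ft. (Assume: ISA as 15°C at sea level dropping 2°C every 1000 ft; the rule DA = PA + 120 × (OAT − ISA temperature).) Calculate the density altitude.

ISA temperature at 2600 ft = 15 − 2 × (2600/1000) = 9.8°C.
ISA deviation = 37 − 9.8 = +27.2°C.
Density altitude = 2600 + 120 × (27.2) = 2600 + (+3264) = 5864 ft.

5864 ft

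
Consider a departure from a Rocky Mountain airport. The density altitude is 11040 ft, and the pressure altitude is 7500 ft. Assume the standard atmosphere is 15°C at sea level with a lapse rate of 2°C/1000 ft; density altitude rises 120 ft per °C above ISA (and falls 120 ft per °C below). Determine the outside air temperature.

29.5°C

Density altitude − pressure altitude = 11040 − 7500 = +3540 ft.
At 120 ft/°C that is an ISA deviation of 3540/120 = +29.5°C.
ISA temperature at 7500 ft = 15 − 2 × (7500/1000) = 0°C.
OAT = ISA + deviation = 0 + (+29.5) = 29.5°C.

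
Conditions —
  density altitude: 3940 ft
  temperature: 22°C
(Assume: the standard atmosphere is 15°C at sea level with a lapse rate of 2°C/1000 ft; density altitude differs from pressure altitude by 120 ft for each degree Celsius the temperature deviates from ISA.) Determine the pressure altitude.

2500 ft

DA = PA + 120 × (OAT − (15 − 2·PA/1000)) = PA + 120·OAT − 1800 + 0.24·PA = 1.24·PA + 120·OAT − 1800.
So 1.24·PA = 3940 − 120 × 22 + 1800 = 3100.
PA = 3100 / 1.24 = 2500 ft.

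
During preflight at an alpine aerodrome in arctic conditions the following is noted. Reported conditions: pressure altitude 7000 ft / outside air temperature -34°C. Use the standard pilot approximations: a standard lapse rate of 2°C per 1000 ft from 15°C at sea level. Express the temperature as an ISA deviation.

ISA temperature at 7000 ft = 15 − 2 × (7000/1000) = 1°C.
Deviation = OAT − ISA = -34 − 1 = -35°C.

ISA-35°C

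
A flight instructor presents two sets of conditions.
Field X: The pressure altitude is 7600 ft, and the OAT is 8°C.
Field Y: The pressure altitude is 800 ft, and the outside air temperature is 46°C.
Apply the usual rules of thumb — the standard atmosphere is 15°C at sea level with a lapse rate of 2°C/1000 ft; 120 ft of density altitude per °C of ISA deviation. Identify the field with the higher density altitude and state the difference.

Field X: ISA temp = -0.2°C, deviation +8.2°C, DA = 7600 + 120 × 8.2 = 8584 ft.
Field Y: ISA temp = 13.4°C, deviation +32.6°C, DA = 800 + 120 × 32.6 = 4712 ft.
Field X is higher by 8584 − 4712 = 3872 ft.

Field X by 3872 ft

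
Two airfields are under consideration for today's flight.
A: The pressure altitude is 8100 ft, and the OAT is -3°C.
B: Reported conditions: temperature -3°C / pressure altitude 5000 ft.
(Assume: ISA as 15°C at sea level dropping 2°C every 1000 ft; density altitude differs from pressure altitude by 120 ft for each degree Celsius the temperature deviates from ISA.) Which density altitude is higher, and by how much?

A: ISA temp = -1.2°C, deviation -1.8°C, DA = 8100 + 120 × (-1.8) = 7884 ft.
B: ISA temp = 5°C, deviation -8°C, DA = 5000 + 120 × (-8) = 4040 ft.
A is higher by 7884 − 4040 = 3844 ft.

A by 3844 ft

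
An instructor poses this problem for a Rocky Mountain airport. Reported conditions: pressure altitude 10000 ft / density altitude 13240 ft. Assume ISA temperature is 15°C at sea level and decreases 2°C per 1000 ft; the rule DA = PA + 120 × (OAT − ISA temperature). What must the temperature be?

22°C

Density altitude − pressure altitude = 13240 − 10000 = +3240 ft.
At 120 ft/°C that is an ISA deviation of 3240/120 = +27°C.
ISA temperature at 10000 ft = 15 − 2 × (10000/1000) = -5°C.
OAT = ISA + deviation = -5 + (+27) = 22°C.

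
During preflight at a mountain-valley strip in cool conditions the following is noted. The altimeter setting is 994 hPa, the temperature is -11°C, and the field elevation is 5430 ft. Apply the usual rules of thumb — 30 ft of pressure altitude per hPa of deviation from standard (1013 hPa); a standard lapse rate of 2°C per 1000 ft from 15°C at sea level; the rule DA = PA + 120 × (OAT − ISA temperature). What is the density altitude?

Pressure altitude = 5430 + (1013 − 994) × 30 = 5430 + (+570) = 6000 ft.
ISA temperature at 6000 ft = 15 − 2 × (6000/1000) = 3°C.
ISA deviation = -11 − 3 = -14°C.
Density altitude = 6000 + 120 × (-14) = 4320 ft.

4320 ft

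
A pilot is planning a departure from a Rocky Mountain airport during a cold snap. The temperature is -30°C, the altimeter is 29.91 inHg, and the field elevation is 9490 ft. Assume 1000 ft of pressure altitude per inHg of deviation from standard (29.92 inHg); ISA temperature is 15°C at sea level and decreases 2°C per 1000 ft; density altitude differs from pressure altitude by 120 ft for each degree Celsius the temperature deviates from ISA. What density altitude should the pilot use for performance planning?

6380 ft

Pressure altitude = 9490 + (29.92 − 29.91) × 1000 = 9490 + (+10) = 9500 ft.
ISA temperature at 9500 ft = 15 − 2 × (9500/1000) = -4°C.
ISA deviation = -30 − (-4) = -26°C.
Density altitude = 9500 + 120 × (-26) = 6380 ft.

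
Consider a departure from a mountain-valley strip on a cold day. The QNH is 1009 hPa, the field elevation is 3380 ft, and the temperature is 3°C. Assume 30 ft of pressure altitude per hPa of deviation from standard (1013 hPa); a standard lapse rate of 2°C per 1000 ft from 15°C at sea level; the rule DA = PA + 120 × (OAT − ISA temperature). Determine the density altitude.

2900 ft

Pressure altitude = 3380 + (1013 − 1009) × 30 = 3380 + (+120) = 3500 ft.
ISA temperature at 3500 ft = 15 − 2 × (3500/1000) = 8°C.
ISA deviation = 3 − 8 = -5°C.
Density altitude = 3500 + 120 × (-5) = 2900 ft.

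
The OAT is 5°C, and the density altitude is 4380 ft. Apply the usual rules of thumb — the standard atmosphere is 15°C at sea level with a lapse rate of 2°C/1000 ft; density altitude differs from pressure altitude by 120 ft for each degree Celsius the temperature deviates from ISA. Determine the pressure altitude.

4500 ft

DA = PA + 120 × (OAT − (15 − 2·PA/1000)) = PA + 120·OAT − 1800 + 0.24·PA = 1.24·PA + 120·OAT − 1800.
So 1.24·PA = 4380 − 120 × 5 + 1800 = 5580.
PA = 5580 / 1.24 = 4500 ft.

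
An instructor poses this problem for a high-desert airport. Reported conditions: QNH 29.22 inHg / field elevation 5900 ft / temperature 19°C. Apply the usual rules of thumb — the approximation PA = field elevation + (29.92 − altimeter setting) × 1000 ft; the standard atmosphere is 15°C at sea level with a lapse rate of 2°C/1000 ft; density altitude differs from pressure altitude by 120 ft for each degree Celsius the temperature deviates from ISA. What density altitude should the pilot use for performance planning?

Pressure altitude = 5900 + (29.92 − 29.22) × 1000 = 5900 + (+700) = 6600 ft.
ISA temperature at 6600 ft = 15 − 2 × (6600/1000) = 1.8°C.
ISA deviation = 19 − 1.8 = +17.2°C.
Density altitude = 6600 + 120 × (17.2) = 8664 ft.

8664 ft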